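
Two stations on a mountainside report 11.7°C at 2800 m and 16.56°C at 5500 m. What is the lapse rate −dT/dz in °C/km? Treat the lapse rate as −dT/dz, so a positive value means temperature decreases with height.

-1.8°C/km

Γ = −ΔT/Δz = (11.7 − 16.56) / (5500 − 2800) m
  = -4.86°C / 2.7 km = -1.8°C/km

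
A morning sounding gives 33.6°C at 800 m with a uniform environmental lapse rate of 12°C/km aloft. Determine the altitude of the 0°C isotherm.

3600 m

Height above start = (33.6 − 0) / 12 = 2.8 km
Altitude = 800 m + 2800 m = 3600 m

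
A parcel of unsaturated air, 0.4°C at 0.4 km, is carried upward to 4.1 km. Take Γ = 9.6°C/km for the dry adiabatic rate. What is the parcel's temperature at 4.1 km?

-35.12°C

Dry adiabatic to 4100 m: -9.6 × 3.7 km = -35.52°C, so T = -35.12°C.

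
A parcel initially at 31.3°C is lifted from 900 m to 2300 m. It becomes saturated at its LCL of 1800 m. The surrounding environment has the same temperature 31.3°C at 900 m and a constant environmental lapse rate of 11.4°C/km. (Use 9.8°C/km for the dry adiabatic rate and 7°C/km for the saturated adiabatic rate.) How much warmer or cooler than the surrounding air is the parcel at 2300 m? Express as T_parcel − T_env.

+3.64°C (parcel warmer than environment)

Parcel:
  900–1800 m, dry: Δz = 0.9 km ⇒ ΔT = -8.82°C; T = 22.48°C
  1800–2300 m, saturated: Δz = 0.5 km ⇒ ΔT = -3.5°C; T = 18.98°C
Environment:
  900–2300 m, environment: Δz = 1.4 km ⇒ ΔT = -15.96°C; T = 15.34°C
T_parcel − T_env = 18.98 − 15.34 = +3.64°C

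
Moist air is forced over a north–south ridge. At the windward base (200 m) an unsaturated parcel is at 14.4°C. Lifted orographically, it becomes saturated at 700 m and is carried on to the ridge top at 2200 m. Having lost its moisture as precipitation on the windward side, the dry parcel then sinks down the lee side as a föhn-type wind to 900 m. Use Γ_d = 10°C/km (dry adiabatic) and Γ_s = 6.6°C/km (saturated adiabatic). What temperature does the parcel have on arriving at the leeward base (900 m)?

200 → 700 m (dry, 10°C/km): ΔT = -10 × 0.5 = -5°C → T = 9.4°C
700 → 2200 m (saturated, 6.6°C/km): ΔT = -6.6 × 1.5 = -9.9°C → T = -0.5°C
2200 → 900 m (dry descent, 10°C/km): ΔT = +10 × 1.3 = +13°C → T = 12.5°C

12.5°C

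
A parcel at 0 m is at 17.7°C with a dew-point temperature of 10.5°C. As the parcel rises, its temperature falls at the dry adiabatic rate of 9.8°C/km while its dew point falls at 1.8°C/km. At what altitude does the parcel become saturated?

900 m

T and T_d converge at 9.8 − 1.8 = 8°C per km
Height above start = (17.7 − 10.5) / 8 = 0.9 km
LCL altitude = 0 m + 900 m = 900 m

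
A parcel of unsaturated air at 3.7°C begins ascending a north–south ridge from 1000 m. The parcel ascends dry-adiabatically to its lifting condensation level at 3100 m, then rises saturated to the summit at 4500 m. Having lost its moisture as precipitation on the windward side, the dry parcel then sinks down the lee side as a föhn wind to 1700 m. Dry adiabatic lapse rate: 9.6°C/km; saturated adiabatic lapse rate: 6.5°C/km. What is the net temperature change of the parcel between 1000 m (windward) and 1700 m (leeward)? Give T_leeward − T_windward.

1000 → 3100 m (dry, 9.6°C/km): ΔT = -9.6 × 2.1 = -20.16°C → T = -16.46°C
3100 → 4500 m (saturated, 6.5°C/km): ΔT = -6.5 × 1.4 = -9.1°C → T = -25.56°C
4500 → 1700 m (dry descent, 9.6°C/km): ΔT = +9.6 × 2.8 = +26.88°C → T = 1.32°C
Net change vs windward start: 1.32 − 3.7 = -2.38°C

-2.38°C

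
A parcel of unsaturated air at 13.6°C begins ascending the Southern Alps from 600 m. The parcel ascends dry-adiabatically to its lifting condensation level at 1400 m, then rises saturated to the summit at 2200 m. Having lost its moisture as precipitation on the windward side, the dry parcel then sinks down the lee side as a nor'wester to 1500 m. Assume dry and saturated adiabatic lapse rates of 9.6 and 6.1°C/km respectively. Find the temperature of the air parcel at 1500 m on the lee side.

600 → 1400 m (dry, 9.6°C/km): ΔT = -9.6 × 0.8 = -7.68°C → T = 5.92°C
1400 → 2200 m (saturated, 6.1°C/km): ΔT = -6.1 × 0.8 = -4.88°C → T = 1.04°C
2200 → 1500 m (dry descent, 9.6°C/km): ΔT = +9.6 × 0.7 = +6.72°C → T = 7.76°C

7.76°C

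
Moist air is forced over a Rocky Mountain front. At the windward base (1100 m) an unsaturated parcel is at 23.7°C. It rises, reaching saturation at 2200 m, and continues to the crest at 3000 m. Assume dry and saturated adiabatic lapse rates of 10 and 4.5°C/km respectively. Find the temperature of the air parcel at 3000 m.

9.1°C

Dry to 2200 m: -10 × 1.1 km = -11°C, so T = 12.7°C.
Saturated to 3000 m: -4.5 × 0.8 km = -3.6°C, so T = 9.1°C.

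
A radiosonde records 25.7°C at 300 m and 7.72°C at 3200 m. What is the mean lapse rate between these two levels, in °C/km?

6.2°C/km

Γ = −ΔT/Δz = (25.7 − 7.72) / (3200 − 300) m
  = 17.98°C / 2.9 km = 6.2°C/km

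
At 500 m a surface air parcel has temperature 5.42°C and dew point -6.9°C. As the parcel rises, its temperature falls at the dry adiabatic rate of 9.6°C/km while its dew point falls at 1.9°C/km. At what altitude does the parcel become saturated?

T and T_d converge at 9.6 − 1.9 = 7.7°C per km
Height above start = (5.42 − (-6.9)) / 7.7 = 1.6 km
LCL altitude = 500 m + 1600 m = 2100 m

2100 m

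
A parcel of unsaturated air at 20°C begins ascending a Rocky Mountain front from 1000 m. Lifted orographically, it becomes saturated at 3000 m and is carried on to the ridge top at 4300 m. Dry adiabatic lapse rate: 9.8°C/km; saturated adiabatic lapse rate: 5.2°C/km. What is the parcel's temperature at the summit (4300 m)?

1000–3000 m, dry: Δz = 2 km ⇒ ΔT = -19.6°C; T = 0.4°C
3000–4300 m, saturated: Δz = 1.3 km ⇒ ΔT = -6.76°C; T = -6.36°C

-6.36°C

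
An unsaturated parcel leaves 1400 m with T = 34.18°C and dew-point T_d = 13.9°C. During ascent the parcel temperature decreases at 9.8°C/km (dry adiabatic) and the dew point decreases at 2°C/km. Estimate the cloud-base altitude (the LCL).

T and T_d converge at 9.8 − 2 = 7.8°C per km
Height above start = (34.18 − 13.9) / 7.8 = 2.6 km
LCL altitude = 1400 m + 2600 m = 4000 m

4000 m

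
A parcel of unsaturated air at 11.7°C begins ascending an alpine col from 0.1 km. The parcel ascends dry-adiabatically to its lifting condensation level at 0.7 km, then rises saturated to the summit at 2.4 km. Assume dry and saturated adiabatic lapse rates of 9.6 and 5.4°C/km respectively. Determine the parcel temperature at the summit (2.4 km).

Dry to 700 m: -9.6 × 0.6 km = -5.76°C, so T = 5.94°C.
Saturated to 2400 m: -5.4 × 1.7 km = -9.18°C, so T = -3.24°C.

-3.24°C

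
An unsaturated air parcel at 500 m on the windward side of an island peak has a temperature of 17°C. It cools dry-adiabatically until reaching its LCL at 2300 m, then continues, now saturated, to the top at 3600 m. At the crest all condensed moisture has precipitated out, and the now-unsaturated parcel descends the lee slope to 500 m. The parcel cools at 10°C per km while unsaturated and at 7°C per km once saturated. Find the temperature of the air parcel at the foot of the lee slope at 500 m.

Dry to 2300 m: -10 × 1.8 km = -18°C, so T = -1°C.
Saturated to 3600 m: -7 × 1.3 km = -9.1°C, so T = -10.1°C.
Dry descent to 500 m: +10 × 3.1 km = +31°C, so T = 20.9°C.

20.9°C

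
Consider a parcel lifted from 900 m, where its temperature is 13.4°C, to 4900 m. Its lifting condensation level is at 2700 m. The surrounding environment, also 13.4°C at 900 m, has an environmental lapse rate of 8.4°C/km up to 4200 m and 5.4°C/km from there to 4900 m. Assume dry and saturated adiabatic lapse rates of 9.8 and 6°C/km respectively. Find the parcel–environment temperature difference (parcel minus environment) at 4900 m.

Parcel:
  900–2700 m, dry: Δz = 1.8 km ⇒ ΔT = -17.64°C; T = -4.24°C
  2700–4900 m, saturated: Δz = 2.2 km ⇒ ΔT = -13.2°C; T = -17.44°C
Environment:
  900–4200 m, environment, lower layer: Δz = 3.3 km ⇒ ΔT = -27.72°C; T = -14.32°C
  4200–4900 m, environment, upper layer: Δz = 0.7 km ⇒ ΔT = -3.78°C; T = -18.1°C
T_parcel − T_env = -17.44 − (-18.1) = +0.66°C

+0.66°C (parcel warmer than environment)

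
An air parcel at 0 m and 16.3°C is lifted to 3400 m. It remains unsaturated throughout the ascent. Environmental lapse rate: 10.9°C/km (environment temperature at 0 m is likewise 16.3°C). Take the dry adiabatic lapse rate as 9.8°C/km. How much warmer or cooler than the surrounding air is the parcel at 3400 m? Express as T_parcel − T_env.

+3.74°C (parcel warmer than environment)

Parcel:
  0–3400 m, dry: Δz = 3.4 km ⇒ ΔT = -33.32°C; T = -17.02°C
Environment:
  0–3400 m, environment: Δz = 3.4 km ⇒ ΔT = -37.06°C; T = -20.76°C
T_parcel − T_env = -17.02 − (-20.76) = +3.74°C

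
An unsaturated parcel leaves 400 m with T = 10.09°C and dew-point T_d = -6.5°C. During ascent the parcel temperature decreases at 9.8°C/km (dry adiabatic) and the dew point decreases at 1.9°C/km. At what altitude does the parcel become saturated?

T and T_d converge at 9.8 − 1.9 = 7.9°C per km
Height above start = (10.09 − (-6.5)) / 7.9 = 2.1 km
LCL altitude = 400 m + 2100 m = 2500 m

2500 m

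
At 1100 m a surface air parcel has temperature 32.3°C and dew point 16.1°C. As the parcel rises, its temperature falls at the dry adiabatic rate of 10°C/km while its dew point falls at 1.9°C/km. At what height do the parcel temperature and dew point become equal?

T and T_d converge at 10 − 1.9 = 8.1°C per km
Height above start = (32.3 − 16.1) / 8.1 = 2 km
LCL altitude = 1100 m + 2000 m = 3100 m

3100 m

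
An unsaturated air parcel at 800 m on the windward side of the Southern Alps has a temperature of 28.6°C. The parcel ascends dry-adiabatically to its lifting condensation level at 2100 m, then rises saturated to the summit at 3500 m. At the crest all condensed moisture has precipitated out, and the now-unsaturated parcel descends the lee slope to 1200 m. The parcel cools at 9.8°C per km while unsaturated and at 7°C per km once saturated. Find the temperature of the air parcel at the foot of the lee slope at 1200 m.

800–2100 m, dry: Δz = 1.3 km ⇒ ΔT = -12.74°C; T = 15.86°C
2100–3500 m, saturated: Δz = 1.4 km ⇒ ΔT = -9.8°C; T = 6.06°C
3500–1200 m, dry descent: Δz = 2.3 km ⇒ ΔT = +22.54°C; T = 28.6°C

28.6°C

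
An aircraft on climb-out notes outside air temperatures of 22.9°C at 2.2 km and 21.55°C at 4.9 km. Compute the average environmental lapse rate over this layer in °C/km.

Γ = −ΔT/Δz = (22.9 − 21.55) / (4900 − 2200) m
  = 1.35°C / 2.7 km = 0.5°C/km

0.5°C/km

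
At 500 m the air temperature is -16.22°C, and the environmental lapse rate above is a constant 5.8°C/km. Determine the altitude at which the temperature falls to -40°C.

Height above start = (-16.22 − (-40)) / 5.8 = 4.1 km
Altitude = 500 m + 4100 m = 4600 m

4600 m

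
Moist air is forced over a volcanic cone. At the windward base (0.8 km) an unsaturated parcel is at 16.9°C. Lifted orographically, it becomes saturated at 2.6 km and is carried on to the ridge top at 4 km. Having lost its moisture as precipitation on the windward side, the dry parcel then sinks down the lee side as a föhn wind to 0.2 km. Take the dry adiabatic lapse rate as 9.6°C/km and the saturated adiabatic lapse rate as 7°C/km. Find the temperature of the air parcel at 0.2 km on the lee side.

26.3°C

800–2600 m, dry: Δz = 1.8 km ⇒ ΔT = -17.28°C; T = -0.38°C
2600–4000 m, saturated: Δz = 1.4 km ⇒ ΔT = -9.8°C; T = -10.18°C
4000–200 m, dry descent: Δz = 3.8 km ⇒ ΔT = +36.48°C; T = 26.3°C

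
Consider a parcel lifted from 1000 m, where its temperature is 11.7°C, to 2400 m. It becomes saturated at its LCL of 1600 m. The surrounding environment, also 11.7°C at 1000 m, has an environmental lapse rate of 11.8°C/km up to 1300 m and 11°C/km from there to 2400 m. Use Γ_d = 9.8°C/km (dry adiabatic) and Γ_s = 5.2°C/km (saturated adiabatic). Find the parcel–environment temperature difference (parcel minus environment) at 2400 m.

+5.6°C (parcel warmer than environment)

Parcel:
  1000 → 1600 m (dry, 9.8°C/km): ΔT = -9.8 × 0.6 = -5.88°C → T = 5.82°C
  1600 → 2400 m (saturated, 5.2°C/km): ΔT = -5.2 × 0.8 = -4.16°C → T = 1.66°C
Environment:
  1000 → 1300 m (environment, lower layer, 11.8°C/km): ΔT = -11.8 × 0.3 = -3.54°C → T = 8.16°C
  1300 → 2400 m (environment, upper layer, 11°C/km): ΔT = -11 × 1.1 = -12.1°C → T = -3.94°C
T_parcel − T_env = 1.66 − (-3.94) = +5.6°C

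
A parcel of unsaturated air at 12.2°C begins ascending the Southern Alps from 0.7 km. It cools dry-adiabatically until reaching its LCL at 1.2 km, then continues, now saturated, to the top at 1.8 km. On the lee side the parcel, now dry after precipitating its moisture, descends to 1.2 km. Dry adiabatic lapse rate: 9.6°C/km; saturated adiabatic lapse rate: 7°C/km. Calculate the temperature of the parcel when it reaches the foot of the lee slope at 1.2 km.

700 → 1200 m (dry, 9.6°C/km): ΔT = -9.6 × 0.5 = -4.8°C → T = 7.4°C
1200 → 1800 m (saturated, 7°C/km): ΔT = -7 × 0.6 = -4.2°C → T = 3.2°C
1800 → 1200 m (dry descent, 9.6°C/km): ΔT = +9.6 × 0.6 = +5.76°C → T = 8.96°C

8.96°C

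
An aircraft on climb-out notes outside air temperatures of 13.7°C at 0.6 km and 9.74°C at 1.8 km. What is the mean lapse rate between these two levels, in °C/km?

Γ = −ΔT/Δz = (13.7 − 9.74) / (1800 − 600) m
  = 3.96°C / 1.2 km = 3.3°C/km

3.3°C/km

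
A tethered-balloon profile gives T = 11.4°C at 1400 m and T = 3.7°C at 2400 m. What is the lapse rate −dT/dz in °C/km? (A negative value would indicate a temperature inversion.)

Γ = −ΔT/Δz = (11.4 − 3.7) / (2400 − 1400) m
  = 7.7°C / 1 km = 7.7°C/km

7.7°C/km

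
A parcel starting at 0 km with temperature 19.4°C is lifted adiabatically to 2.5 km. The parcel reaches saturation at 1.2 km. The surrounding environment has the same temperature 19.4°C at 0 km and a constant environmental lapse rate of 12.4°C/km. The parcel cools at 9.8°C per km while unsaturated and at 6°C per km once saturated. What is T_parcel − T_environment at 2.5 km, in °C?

+11.44°C (parcel warmer than environment)

Parcel:
  0–1200 m, dry: Δz = 1.2 km ⇒ ΔT = -11.76°C; T = 7.64°C
  1200–2500 m, saturated: Δz = 1.3 km ⇒ ΔT = -7.8°C; T = -0.16°C
Environment:
  0–2500 m, environment: Δz = 2.5 km ⇒ ΔT = -31°C; T = -11.6°C
T_parcel − T_env = -0.16 − (-11.6) = +11.44°C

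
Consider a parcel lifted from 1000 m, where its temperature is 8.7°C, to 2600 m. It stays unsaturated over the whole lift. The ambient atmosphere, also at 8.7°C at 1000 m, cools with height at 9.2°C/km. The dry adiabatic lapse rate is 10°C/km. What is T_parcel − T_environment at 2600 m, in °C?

Parcel:
  Dry to 2600 m: -10 × 1.6 km = -16°C, so T = -7.3°C.
Environment:
  Environment to 2600 m: -9.2 × 1.6 km = -14.72°C, so T = -6.02°C.
T_parcel − T_env = -7.3 − (-6.02) = -1.28°C

-1.28°C (parcel cooler than environment)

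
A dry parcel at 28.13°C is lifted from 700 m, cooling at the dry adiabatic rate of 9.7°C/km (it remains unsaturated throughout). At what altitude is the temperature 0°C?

3600 m

Height above start = (28.13 − 0) / 9.7 = 2.9 km
Altitude = 700 m + 2900 m = 3600 m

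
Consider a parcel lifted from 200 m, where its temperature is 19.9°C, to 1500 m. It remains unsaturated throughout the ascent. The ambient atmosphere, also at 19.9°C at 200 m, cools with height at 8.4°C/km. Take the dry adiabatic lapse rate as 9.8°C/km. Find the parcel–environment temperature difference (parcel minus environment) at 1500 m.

-1.82°C (parcel cooler than environment)

Parcel:
  Dry to 1500 m: -9.8 × 1.3 km = -12.74°C, so T = 7.16°C.
Environment:
  Environment to 1500 m: -8.4 × 1.3 km = -10.92°C, so T = 8.98°C.
T_parcel − T_env = 7.16 − 8.98 = -1.82°C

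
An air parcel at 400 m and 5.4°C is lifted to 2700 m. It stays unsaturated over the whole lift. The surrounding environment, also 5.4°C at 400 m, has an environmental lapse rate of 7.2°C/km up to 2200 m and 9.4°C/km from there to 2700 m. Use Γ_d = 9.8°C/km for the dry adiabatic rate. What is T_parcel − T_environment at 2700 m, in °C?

Parcel:
  400 → 2700 m (dry, 9.8°C/km): ΔT = -9.8 × 2.3 = -22.54°C → T = -17.14°C
Environment:
  400 → 2200 m (environment, lower layer, 7.2°C/km): ΔT = -7.2 × 1.8 = -12.96°C → T = -7.56°C
  2200 → 2700 m (environment, upper layer, 9.4°C/km): ΔT = -9.4 × 0.5 = -4.7°C → T = -12.26°C
T_parcel − T_env = -17.14 − (-12.26) = -4.88°C

-4.88°C (parcel cooler than environment)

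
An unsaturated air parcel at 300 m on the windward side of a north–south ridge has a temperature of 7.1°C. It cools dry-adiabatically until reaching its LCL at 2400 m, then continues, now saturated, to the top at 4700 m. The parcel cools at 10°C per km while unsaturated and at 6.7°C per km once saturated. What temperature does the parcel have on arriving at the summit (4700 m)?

-29.31°C

300–2400 m, dry: Δz = 2.1 km ⇒ ΔT = -21°C; T = -13.9°C
2400–4700 m, saturated: Δz = 2.3 km ⇒ ΔT = -15.41°C; T = -29.31°C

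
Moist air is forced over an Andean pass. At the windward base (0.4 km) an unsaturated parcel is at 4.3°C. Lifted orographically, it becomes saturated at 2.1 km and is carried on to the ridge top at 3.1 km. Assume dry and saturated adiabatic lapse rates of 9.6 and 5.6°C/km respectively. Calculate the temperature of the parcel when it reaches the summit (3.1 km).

-17.62°C

Dry to 2100 m: -9.6 × 1.7 km = -16.32°C, so T = -12.02°C.
Saturated to 3100 m: -5.6 × 1 km = -5.6°C, so T = -17.62°C.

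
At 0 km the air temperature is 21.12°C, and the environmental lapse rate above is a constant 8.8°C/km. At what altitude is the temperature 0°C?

Height above start = (21.12 − 0) / 8.8 = 2.4 km
Altitude = 0 m + 2400 m = 2400 m

2.4 km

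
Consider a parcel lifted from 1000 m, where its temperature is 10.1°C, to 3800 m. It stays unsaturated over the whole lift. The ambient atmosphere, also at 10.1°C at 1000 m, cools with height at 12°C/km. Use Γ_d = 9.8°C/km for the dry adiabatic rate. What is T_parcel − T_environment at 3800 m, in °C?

Parcel:
  1000–3800 m, dry: Δz = 2.8 km ⇒ ΔT = -27.44°C; T = -17.34°C
Environment:
  1000–3800 m, environment: Δz = 2.8 km ⇒ ΔT = -33.6°C; T = -23.5°C
T_parcel − T_env = -17.34 − (-23.5) = +6.16°C

+6.16°C (parcel warmer than environment)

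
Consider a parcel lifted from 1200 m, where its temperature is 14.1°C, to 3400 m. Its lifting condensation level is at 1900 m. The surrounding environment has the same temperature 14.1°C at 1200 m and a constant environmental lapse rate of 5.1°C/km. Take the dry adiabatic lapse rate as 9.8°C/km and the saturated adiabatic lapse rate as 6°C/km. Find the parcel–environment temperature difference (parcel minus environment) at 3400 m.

-4.64°C (parcel cooler than environment)

Parcel:
  1200–1900 m, dry: Δz = 0.7 km ⇒ ΔT = -6.86°C; T = 7.24°C
  1900–3400 m, saturated: Δz = 1.5 km ⇒ ΔT = -9°C; T = -1.76°C
Environment:
  1200–3400 m, environment: Δz = 2.2 km ⇒ ΔT = -11.22°C; T = 2.88°C
T_parcel − T_env = -1.76 − 2.88 = -4.64°C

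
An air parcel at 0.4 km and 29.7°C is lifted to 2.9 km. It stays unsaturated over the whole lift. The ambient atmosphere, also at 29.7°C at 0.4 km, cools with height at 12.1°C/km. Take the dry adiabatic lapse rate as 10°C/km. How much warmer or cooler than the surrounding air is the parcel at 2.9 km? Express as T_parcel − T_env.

Parcel:
  400 → 2900 m (dry, 10°C/km): ΔT = -10 × 2.5 = -25°C → T = 4.7°C
Environment:
  400 → 2900 m (environment, 12.1°C/km): ΔT = -12.1 × 2.5 = -30.25°C → T = -0.55°C
T_parcel − T_env = 4.7 − (-0.55) = +5.25°C

+5.25°C (parcel warmer than environment)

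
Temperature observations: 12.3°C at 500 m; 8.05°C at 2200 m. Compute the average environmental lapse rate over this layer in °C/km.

Γ = −ΔT/Δz = (12.3 − 8.05) / (2200 − 500) m
  = 4.25°C / 1.7 km = 2.5°C/km

2.5°C/km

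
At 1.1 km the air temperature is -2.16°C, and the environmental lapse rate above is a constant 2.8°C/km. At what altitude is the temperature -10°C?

Height above start = (-2.16 − (-10)) / 2.8 = 2.8 km
Altitude = 1100 m + 2800 m = 3900 m

3.9 km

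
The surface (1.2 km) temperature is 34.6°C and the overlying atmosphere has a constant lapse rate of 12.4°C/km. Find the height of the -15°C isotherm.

5.2 km

Height above start = (34.6 − (-15)) / 12.4 = 4 km
Altitude = 1200 m + 4000 m = 5200 m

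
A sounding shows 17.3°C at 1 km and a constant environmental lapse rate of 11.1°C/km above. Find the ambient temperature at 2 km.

Environmental to 2000 m: -11.1 × 1 km = -11.1°C, so T = 6.2°C.

6.2°C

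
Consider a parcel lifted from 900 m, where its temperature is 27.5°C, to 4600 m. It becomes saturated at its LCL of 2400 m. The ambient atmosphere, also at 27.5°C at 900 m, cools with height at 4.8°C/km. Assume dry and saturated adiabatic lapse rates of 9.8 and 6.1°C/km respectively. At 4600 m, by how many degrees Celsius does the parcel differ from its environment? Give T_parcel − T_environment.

-10.36°C (parcel cooler than environment)

Parcel:
  Dry to 2400 m: -9.8 × 1.5 km = -14.7°C, so T = 12.8°C.
  Saturated to 4600 m: -6.1 × 2.2 km = -13.42°C, so T = -0.62°C.
Environment:
  Environment to 4600 m: -4.8 × 3.7 km = -17.76°C, so T = 9.74°C.
T_parcel − T_env = -0.62 − 9.74 = -10.36°C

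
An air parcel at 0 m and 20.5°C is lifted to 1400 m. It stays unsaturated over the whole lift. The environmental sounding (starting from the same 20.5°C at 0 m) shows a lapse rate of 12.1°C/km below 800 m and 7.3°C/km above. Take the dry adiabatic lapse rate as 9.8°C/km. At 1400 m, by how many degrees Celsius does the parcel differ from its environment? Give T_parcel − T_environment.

Parcel:
  0 → 1400 m (dry, 9.8°C/km): ΔT = -9.8 × 1.4 = -13.72°C → T = 6.78°C
Environment:
  0 → 800 m (environment, lower layer, 12.1°C/km): ΔT = -12.1 × 0.8 = -9.68°C → T = 10.82°C
  800 → 1400 m (environment, upper layer, 7.3°C/km): ΔT = -7.3 × 0.6 = -4.38°C → T = 6.44°C
T_parcel − T_env = 6.78 − 6.44 = +0.34°C

+0.34°C (parcel warmer than environment)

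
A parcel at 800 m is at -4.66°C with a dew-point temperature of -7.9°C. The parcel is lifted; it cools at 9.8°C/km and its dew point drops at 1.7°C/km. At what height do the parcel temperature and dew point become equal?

T and T_d converge at 9.8 − 1.7 = 8.1°C per km
Height above start = (-4.66 − (-7.9)) / 8.1 = 0.4 km
LCL altitude = 800 m + 400 m = 1200 m

1200 m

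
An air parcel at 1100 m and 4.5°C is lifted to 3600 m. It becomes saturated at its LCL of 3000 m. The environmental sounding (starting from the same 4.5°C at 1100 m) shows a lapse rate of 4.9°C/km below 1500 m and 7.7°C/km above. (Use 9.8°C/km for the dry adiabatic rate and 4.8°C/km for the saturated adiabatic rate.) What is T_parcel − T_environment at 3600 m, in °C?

Parcel:
  1100 → 3000 m (dry, 9.8°C/km): ΔT = -9.8 × 1.9 = -18.62°C → T = -14.12°C
  3000 → 3600 m (saturated, 4.8°C/km): ΔT = -4.8 × 0.6 = -2.88°C → T = -17°C
Environment:
  1100 → 1500 m (environment, lower layer, 4.9°C/km): ΔT = -4.9 × 0.4 = -1.96°C → T = 2.54°C
  1500 → 3600 m (environment, upper layer, 7.7°C/km): ΔT = -7.7 × 2.1 = -16.17°C → T = -13.63°C
T_parcel − T_env = -17 − (-13.63) = -3.37°C

-3.37°C (parcel cooler than environment)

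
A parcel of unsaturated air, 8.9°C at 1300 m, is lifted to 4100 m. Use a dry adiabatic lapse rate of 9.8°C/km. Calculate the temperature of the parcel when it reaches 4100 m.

1300–4100 m, dry adiabatic: Δz = 2.8 km ⇒ ΔT = -27.44°C; T = -18.54°C

-18.54°C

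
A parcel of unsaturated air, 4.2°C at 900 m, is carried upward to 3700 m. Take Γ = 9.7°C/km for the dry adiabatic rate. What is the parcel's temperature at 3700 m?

-22.96°C

900 → 3700 m (dry adiabatic, 9.7°C/km): ΔT = -9.7 × 2.8 = -27.16°C → T = -22.96°C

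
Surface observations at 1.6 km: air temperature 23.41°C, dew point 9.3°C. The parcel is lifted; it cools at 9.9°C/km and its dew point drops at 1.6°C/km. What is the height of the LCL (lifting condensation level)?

3.3 km

T and T_d converge at 9.9 − 1.6 = 8.3°C per km
Height above start = (23.41 − 9.3) / 8.3 = 1.7 km
LCL altitude = 1600 m + 1700 m = 3300 m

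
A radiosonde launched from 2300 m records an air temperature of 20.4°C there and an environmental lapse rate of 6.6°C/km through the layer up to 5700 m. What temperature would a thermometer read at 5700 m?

-2.04°C

Environmental to 5700 m: -6.6 × 3.4 km = -22.44°C, so T = -2.04°C.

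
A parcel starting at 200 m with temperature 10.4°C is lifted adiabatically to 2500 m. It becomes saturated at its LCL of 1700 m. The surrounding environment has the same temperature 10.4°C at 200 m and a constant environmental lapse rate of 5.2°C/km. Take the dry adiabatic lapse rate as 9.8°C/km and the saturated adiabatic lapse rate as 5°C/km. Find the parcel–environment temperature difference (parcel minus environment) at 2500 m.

Parcel:
  From 200 m to 1700 m (dry): cools by 9.8 × 1.5 = 14.7°C, giving -4.3°C.
  From 1700 m to 2500 m (saturated): cools by 5 × 0.8 = 4°C, giving -8.3°C.
Environment:
  From 200 m to 2500 m (environment): cools by 5.2 × 2.3 = 11.96°C, giving -1.56°C.
T_parcel − T_env = -8.3 − (-1.56) = -6.74°C

-6.74°C (parcel cooler than environment)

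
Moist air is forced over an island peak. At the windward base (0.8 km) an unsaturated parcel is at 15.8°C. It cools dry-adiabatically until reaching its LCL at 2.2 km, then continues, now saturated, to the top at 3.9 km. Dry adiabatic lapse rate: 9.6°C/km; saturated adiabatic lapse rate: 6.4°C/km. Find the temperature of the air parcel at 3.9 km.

-8.52°C

800–2200 m, dry: Δz = 1.4 km ⇒ ΔT = -13.44°C; T = 2.36°C
2200–3900 m, saturated: Δz = 1.7 km ⇒ ΔT = -10.88°C; T = -8.52°C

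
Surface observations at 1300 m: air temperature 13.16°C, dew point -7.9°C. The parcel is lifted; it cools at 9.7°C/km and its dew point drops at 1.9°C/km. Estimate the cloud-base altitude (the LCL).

4000 m

T and T_d converge at 9.7 − 1.9 = 7.8°C per km
Height above start = (13.16 − (-7.9)) / 7.8 = 2.7 km
LCL altitude = 1300 m + 2700 m = 4000 m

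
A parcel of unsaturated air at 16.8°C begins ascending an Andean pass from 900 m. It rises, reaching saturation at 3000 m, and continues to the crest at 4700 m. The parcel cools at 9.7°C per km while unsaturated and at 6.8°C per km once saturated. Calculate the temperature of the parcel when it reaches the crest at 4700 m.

900–3000 m, dry: Δz = 2.1 km ⇒ ΔT = -20.37°C; T = -3.57°C
3000–4700 m, saturated: Δz = 1.7 km ⇒ ΔT = -11.56°C; T = -15.13°C

-15.13°C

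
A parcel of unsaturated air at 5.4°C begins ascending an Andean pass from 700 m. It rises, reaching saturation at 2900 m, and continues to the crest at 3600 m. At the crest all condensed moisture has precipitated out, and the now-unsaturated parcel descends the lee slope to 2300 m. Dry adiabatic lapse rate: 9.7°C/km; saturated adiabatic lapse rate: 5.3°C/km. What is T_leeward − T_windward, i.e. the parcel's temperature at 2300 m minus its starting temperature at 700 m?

700–2900 m, dry: Δz = 2.2 km ⇒ ΔT = -21.34°C; T = -15.94°C
2900–3600 m, saturated: Δz = 0.7 km ⇒ ΔT = -3.71°C; T = -19.65°C
3600–2300 m, dry descent: Δz = 1.3 km ⇒ ΔT = +12.61°C; T = -7.04°C
Net change vs windward start: -7.04 − 5.4 = -12.44°C

-12.44°C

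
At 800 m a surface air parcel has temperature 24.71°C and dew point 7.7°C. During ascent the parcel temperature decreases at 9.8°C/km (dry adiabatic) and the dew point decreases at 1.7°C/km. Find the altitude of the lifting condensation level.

2900 m

T and T_d converge at 9.8 − 1.7 = 8.1°C per km
Height above start = (24.71 − 7.7) / 8.1 = 2.1 km
LCL altitude = 800 m + 2100 m = 2900 m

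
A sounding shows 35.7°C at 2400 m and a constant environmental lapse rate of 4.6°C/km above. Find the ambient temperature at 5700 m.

2400–5700 m, environmental: Δz = 3.3 km ⇒ ΔT = -15.18°C; T = 20.52°C

20.52°C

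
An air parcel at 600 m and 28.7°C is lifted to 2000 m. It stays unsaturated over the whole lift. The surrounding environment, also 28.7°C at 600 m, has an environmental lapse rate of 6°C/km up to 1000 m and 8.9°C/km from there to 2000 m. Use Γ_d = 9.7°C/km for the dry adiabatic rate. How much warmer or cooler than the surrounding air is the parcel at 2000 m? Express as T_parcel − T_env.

Parcel:
  600 → 2000 m (dry, 9.7°C/km): ΔT = -9.7 × 1.4 = -13.58°C → T = 15.12°C
Environment:
  600 → 1000 m (environment, lower layer, 6°C/km): ΔT = -6 × 0.4 = -2.4°C → T = 26.3°C
  1000 → 2000 m (environment, upper layer, 8.9°C/km): ΔT = -8.9 × 1 = -8.9°C → T = 17.4°C
T_parcel − T_env = 15.12 − 17.4 = -2.28°C

-2.28°C (parcel cooler than environment)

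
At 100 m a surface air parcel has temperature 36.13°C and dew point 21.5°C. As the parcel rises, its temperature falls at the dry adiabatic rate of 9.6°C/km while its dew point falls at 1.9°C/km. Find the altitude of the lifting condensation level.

T and T_d converge at 9.6 − 1.9 = 7.7°C per km
Height above start = (36.13 − 21.5) / 7.7 = 1.9 km
LCL altitude = 100 m + 1900 m = 2000 m

2000 m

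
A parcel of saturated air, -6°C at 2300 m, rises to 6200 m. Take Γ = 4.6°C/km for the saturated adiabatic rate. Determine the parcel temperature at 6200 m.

From 2300 m to 6200 m (saturated adiabatic): cools by 4.6 × 3.9 = 17.94°C, giving -23.94°C.

-23.94°C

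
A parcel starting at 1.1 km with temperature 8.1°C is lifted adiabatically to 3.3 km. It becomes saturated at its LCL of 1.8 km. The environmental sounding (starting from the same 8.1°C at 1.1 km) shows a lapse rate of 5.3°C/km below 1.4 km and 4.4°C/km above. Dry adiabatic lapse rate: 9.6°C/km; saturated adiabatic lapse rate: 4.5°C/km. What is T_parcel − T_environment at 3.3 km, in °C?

Parcel:
  1100–1800 m, dry: Δz = 0.7 km ⇒ ΔT = -6.72°C; T = 1.38°C
  1800–3300 m, saturated: Δz = 1.5 km ⇒ ΔT = -6.75°C; T = -5.37°C
Environment:
  1100–1400 m, environment, lower layer: Δz = 0.3 km ⇒ ΔT = -1.59°C; T = 6.51°C
  1400–3300 m, environment, upper layer: Δz = 1.9 km ⇒ ΔT = -8.36°C; T = -1.85°C
T_parcel − T_env = -5.37 − (-1.85) = -3.52°C

-3.52°C (parcel cooler than environment)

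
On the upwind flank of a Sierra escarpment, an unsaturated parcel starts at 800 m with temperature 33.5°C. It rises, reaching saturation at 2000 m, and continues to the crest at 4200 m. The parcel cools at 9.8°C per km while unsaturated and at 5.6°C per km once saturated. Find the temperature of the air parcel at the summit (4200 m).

9.42°C

Dry to 2000 m: -9.8 × 1.2 km = -11.76°C, so T = 21.74°C.
Saturated to 4200 m: -5.6 × 2.2 km = -12.32°C, so T = 9.42°C.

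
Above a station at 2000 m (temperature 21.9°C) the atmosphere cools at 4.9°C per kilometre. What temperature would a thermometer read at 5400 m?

5.24°C

2000 → 5400 m (environmental, 4.9°C/km): ΔT = -4.9 × 3.4 = -16.66°C → T = 5.24°C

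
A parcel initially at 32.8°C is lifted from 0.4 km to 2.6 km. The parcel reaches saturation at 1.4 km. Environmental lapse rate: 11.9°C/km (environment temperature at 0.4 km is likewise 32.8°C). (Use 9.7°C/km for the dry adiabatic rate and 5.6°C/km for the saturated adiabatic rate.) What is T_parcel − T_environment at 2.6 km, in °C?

+9.76°C (parcel warmer than environment)

Parcel:
  Dry to 1400 m: -9.7 × 1 km = -9.7°C, so T = 23.1°C.
  Saturated to 2600 m: -5.6 × 1.2 km = -6.72°C, so T = 16.38°C.
Environment:
  Environment to 2600 m: -11.9 × 2.2 km = -26.18°C, so T = 6.62°C.
T_parcel − T_env = 16.38 − 6.62 = +9.76°C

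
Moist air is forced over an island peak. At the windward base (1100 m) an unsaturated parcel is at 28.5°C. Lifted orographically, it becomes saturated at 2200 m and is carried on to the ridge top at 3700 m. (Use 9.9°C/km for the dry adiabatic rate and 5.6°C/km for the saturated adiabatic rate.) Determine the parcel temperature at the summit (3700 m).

Dry to 2200 m: -9.9 × 1.1 km = -10.89°C, so T = 17.61°C.
Saturated to 3700 m: -5.6 × 1.5 km = -8.4°C, so T = 9.21°C.

9.21°C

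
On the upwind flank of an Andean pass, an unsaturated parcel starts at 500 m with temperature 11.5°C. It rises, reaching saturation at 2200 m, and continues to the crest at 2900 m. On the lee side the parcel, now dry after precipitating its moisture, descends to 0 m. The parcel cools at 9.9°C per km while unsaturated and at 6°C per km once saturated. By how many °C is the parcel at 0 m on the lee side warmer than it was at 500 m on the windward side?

+7.68°C

From 500 m to 2200 m (dry): cools by 9.9 × 1.7 = 16.83°C, giving -5.33°C.
From 2200 m to 2900 m (saturated): cools by 6 × 0.7 = 4.2°C, giving -9.53°C.
From 2900 m to 0 m (dry descent): warms by 9.9 × 2.9 = 28.71°C, giving 19.18°C.
Net change vs windward start: 19.18 − 11.5 = +7.68°C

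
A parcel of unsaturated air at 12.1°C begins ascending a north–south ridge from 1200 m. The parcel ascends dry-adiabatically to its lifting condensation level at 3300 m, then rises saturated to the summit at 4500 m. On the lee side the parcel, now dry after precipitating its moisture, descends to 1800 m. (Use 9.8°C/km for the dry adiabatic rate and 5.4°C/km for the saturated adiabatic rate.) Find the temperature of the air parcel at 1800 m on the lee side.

1200–3300 m, dry: Δz = 2.1 km ⇒ ΔT = -20.58°C; T = -8.48°C
3300–4500 m, saturated: Δz = 1.2 km ⇒ ΔT = -6.48°C; T = -14.96°C
4500–1800 m, dry descent: Δz = 2.7 km ⇒ ΔT = +26.46°C; T = 11.5°C

11.5°C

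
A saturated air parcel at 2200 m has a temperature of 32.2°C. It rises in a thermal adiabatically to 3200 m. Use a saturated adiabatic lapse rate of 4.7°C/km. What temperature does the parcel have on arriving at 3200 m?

2200 → 3200 m (saturated adiabatic, 4.7°C/km): ΔT = -4.7 × 1 = -4.7°C → T = 27.5°C

27.5°C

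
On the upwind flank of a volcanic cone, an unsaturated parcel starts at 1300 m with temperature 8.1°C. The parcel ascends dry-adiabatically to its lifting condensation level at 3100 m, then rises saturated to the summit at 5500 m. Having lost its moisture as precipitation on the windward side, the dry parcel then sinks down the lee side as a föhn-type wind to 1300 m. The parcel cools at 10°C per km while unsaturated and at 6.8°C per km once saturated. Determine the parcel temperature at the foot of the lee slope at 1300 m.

1300 → 3100 m (dry, 10°C/km): ΔT = -10 × 1.8 = -18°C → T = -9.9°C
3100 → 5500 m (saturated, 6.8°C/km): ΔT = -6.8 × 2.4 = -16.32°C → T = -26.22°C
5500 → 1300 m (dry descent, 10°C/km): ΔT = +10 × 4.2 = +42°C → T = 15.78°C

15.78°C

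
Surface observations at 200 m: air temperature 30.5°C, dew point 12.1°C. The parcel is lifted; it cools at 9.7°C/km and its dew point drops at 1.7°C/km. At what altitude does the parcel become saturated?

2500 m

T and T_d converge at 9.7 − 1.7 = 8°C per km
Height above start = (30.5 − 12.1) / 8 = 2.3 km
LCL altitude = 200 m + 2300 m = 2500 m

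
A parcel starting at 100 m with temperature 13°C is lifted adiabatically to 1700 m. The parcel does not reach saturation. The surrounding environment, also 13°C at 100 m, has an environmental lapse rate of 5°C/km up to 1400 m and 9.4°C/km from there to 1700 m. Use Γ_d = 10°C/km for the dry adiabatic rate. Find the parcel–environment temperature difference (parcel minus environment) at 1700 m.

Parcel:
  100–1700 m, dry: Δz = 1.6 km ⇒ ΔT = -16°C; T = -3°C
Environment:
  100–1400 m, environment, lower layer: Δz = 1.3 km ⇒ ΔT = -6.5°C; T = 6.5°C
  1400–1700 m, environment, upper layer: Δz = 0.3 km ⇒ ΔT = -2.82°C; T = 3.68°C
T_parcel − T_env = -3 − 3.68 = -6.68°C

-6.68°C (parcel cooler than environment)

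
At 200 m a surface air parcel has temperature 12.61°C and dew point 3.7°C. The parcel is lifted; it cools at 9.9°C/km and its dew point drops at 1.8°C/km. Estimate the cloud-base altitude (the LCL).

1300 m

T and T_d converge at 9.9 − 1.8 = 8.1°C per km
Height above start = (12.61 − 3.7) / 8.1 = 1.1 km
LCL altitude = 200 m + 1100 m = 1300 m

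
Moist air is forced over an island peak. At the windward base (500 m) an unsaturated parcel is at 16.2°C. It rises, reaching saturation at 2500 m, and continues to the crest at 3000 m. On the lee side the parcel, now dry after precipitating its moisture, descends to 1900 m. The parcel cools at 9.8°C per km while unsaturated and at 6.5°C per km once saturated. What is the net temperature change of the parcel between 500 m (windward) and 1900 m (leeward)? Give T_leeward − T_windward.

-12.07°C

500 → 2500 m (dry, 9.8°C/km): ΔT = -9.8 × 2 = -19.6°C → T = -3.4°C
2500 → 3000 m (saturated, 6.5°C/km): ΔT = -6.5 × 0.5 = -3.25°C → T = -6.65°C
3000 → 1900 m (dry descent, 9.8°C/km): ΔT = +9.8 × 1.1 = +10.78°C → T = 4.13°C
Net change vs windward start: 4.13 − 16.2 = -12.07°C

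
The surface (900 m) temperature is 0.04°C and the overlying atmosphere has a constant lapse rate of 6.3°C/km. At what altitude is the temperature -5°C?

Height above start = (0.04 − (-5)) / 6.3 = 0.8 km
Altitude = 900 m + 800 m = 1700 m

1700 m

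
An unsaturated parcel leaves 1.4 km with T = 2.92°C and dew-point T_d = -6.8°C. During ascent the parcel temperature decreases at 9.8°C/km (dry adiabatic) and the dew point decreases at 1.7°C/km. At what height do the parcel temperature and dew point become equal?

T and T_d converge at 9.8 − 1.7 = 8.1°C per km
Height above start = (2.92 − (-6.8)) / 8.1 = 1.2 km
LCL altitude = 1400 m + 1200 m = 2600 m

2.6 km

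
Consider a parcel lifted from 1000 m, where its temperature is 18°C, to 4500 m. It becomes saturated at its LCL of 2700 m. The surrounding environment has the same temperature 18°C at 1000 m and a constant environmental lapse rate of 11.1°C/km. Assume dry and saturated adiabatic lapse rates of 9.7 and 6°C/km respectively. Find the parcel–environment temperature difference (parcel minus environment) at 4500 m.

+11.56°C (parcel warmer than environment)

Parcel:
  1000 → 2700 m (dry, 9.7°C/km): ΔT = -9.7 × 1.7 = -16.49°C → T = 1.51°C
  2700 → 4500 m (saturated, 6°C/km): ΔT = -6 × 1.8 = -10.8°C → T = -9.29°C
Environment:
  1000 → 4500 m (environment, 11.1°C/km): ΔT = -11.1 × 3.5 = -38.85°C → T = -20.85°C
T_parcel − T_env = -9.29 − (-20.85) = +11.56°C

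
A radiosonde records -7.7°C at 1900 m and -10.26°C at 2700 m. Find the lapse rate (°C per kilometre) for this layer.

3.2°C/km

Γ = −ΔT/Δz = (-7.7 − (-10.26)) / (2700 − 1900) m
  = 2.56°C / 0.8 km = 3.2°C/km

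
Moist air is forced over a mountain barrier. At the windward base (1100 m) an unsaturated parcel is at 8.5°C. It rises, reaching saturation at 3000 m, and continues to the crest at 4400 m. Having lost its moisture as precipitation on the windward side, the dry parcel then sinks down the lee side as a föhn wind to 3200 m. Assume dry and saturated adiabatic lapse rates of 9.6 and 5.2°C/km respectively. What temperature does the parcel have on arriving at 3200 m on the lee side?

-5.5°C

From 1100 m to 3000 m (dry): cools by 9.6 × 1.9 = 18.24°C, giving -9.74°C.
From 3000 m to 4400 m (saturated): cools by 5.2 × 1.4 = 7.28°C, giving -17.02°C.
From 4400 m to 3200 m (dry descent): warms by 9.6 × 1.2 = 11.52°C, giving -5.5°C.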